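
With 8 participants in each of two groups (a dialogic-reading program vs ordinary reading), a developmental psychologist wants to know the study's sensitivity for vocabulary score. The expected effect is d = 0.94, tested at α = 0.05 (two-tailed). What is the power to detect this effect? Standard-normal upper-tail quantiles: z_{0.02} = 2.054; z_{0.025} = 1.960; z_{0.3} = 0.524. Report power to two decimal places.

power ≈ 0.47

For two equal groups, power = Φ(d·√(n/2) − z_{α/2}).
d·√(n/2) = 0.94 × √(8/2) = 0.94 × 2.000 = 1.880.
z_β = 1.880 − 1.960 = -0.080.
Power = Φ(-0.080) = 0.468.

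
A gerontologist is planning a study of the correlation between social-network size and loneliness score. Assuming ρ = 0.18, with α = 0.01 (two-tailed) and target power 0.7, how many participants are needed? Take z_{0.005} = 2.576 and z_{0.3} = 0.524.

n = 294

Fisher's z: C = ½·ln((1+r)/(1−r)) = ½·ln(1.4390) = 0.1820.
n = ((z_{α/2} + z_β)/C)² + 3.
(2.576 + 0.524) / 0.1820 = 3.100 / 0.1820 = 17.033.
n = 17.033² + 3 = 290.12 + 3 = 293.1.
Round up.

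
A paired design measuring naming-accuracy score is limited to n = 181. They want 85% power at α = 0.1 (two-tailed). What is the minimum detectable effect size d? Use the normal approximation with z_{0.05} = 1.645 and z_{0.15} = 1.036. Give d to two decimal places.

d_min ≈ 0.20

For a single sample (or paired design) of n = 181: d_min = (z_{α/2} + z_β)/√n.
z-sum = 1.645 + 1.036 = 2.681.
d_min = 2.681 / √181 = 2.681 / 13.454 = 0.199.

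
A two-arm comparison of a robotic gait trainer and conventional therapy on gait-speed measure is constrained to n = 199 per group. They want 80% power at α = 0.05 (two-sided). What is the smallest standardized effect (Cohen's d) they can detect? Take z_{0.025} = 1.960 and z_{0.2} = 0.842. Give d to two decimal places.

d_min ≈ 0.28

For two independent groups of n = 199 each: d_min = (z_{α/2} + z_β)·√(2/n).
z-sum = 1.960 + 0.842 = 2.802.
d_min = 2.802 × √(2/199) = 2.802 × 0.1003 = 0.281.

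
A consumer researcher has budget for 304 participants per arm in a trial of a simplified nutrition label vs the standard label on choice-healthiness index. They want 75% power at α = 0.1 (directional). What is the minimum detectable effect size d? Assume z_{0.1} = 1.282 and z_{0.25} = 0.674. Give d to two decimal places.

d_min ≈ 0.16

For two independent groups of n = 304 each: d_min = (z_{α} + z_β)·√(2/n).
z-sum = 1.282 + 0.674 = 1.956.
d_min = 1.956 × √(2/304) = 1.956 × 0.0811 = 0.159.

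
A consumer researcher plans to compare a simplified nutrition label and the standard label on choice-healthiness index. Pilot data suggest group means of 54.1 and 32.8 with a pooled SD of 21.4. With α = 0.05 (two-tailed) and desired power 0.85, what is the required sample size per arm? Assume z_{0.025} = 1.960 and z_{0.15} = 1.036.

n = 19 per group

Cohen's d = |M₁ − M₂| / SD_pooled = |54.1 − 32.8| / 21.4 = 21.3 / 21.4 = 0.995.
For two independent groups with equal n: n = 2·((z_{α/2} + z_β) / d)².
z_{α/2} + z_β = 1.960 + 1.036 = 2.996.
n = 2 × (2.996 / 0.995)² = 2 × 3.011² = 2 × 9.07 = 18.1.
Round up to the next whole participant.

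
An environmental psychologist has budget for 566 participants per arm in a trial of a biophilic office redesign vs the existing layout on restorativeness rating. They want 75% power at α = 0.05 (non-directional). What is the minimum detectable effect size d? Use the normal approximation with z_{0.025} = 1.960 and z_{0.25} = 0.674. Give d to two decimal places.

d_min ≈ 0.16

For two independent groups of n = 566 each: d_min = (z_{α/2} + z_β)·√(2/n).
z-sum = 1.960 + 0.674 = 2.634.
d_min = 2.634 × √(2/566) = 2.634 × 0.0594 = 0.157.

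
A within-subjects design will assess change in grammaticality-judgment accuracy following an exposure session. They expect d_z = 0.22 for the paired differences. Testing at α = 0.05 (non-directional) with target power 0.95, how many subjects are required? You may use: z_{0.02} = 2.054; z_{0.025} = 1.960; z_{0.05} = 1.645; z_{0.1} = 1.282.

n = 269 pairs

For a paired (one-sample on differences) test: n = ((z_{α/2} + z_β) / d)².
z_{α/2} + z_β = 1.960 + 1.645 = 3.605.
n = (3.605 / 0.22)² = 16.386² = 268.51.
Round up.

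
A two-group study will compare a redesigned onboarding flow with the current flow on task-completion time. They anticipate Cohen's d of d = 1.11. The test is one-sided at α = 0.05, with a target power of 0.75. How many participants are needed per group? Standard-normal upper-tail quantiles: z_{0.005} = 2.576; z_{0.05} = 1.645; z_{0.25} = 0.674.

n = 9 per group

For two independent groups with equal n: n = 2·((z_{α} + z_β) / d)².
z_{α} + z_β = 1.645 + 0.674 = 2.319.
n = 2 × (2.319 / 1.11)² = 2 × 2.089² = 2 × 4.36 = 8.7.
Round up to the next whole participant.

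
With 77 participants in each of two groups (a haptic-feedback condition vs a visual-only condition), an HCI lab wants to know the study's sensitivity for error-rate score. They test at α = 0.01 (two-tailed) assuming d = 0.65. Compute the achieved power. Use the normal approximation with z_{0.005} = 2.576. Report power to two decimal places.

For two equal groups, power = Φ(d·√(n/2) − z_{α/2}).
d·√(n/2) = 0.65 × √(77/2) = 0.65 × 6.205 = 4.033.
z_β = 4.033 − 2.576 = 1.457.
Power = Φ(1.457) = 0.927.

power ≈ 0.93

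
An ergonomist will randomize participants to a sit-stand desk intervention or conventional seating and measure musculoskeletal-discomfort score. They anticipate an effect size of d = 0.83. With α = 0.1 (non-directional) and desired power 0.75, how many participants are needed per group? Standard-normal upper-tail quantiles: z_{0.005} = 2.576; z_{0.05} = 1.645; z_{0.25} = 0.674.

n = 16 per group

For two independent groups with equal n: n = 2·((z_{α/2} + z_β) / d)².
z_{α/2} + z_β = 1.645 + 0.674 = 2.319.
n = 2 × (2.319 / 0.83)² = 2 × 2.794² = 2 × 7.81 = 15.6.
Round up to the next whole participant.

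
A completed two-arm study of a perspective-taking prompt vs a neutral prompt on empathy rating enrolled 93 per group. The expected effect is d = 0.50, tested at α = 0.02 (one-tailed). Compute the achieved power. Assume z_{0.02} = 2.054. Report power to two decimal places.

power ≈ 0.91

For two equal groups, power = Φ(d·√(n/2) − z_{α}).
d·√(n/2) = 0.50 × √(93/2) = 0.50 × 6.819 = 3.410.
z_β = 3.410 − 2.054 = 1.356.
Power = Φ(1.356) = 0.912.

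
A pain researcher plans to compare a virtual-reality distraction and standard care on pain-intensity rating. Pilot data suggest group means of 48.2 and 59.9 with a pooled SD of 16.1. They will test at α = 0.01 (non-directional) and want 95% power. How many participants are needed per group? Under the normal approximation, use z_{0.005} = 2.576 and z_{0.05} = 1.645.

n = 68 per group

Cohen's d = |M₁ − M₂| / SD_pooled = |48.2 − 59.9| / 16.1 = 11.7 / 16.1 = 0.727.
For two independent groups with equal n: n = 2·((z_{α/2} + z_β) / d)².
z_{α/2} + z_β = 2.576 + 1.645 = 4.221.
n = 2 × (4.221 / 0.727)² = 2 × 5.806² = 2 × 33.71 = 67.4.
Round up to the next whole participant.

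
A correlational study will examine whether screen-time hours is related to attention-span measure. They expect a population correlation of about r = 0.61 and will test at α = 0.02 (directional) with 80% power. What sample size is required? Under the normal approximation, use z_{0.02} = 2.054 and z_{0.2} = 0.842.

Fisher's z: C = ½·ln((1+r)/(1−r)) = ½·ln(4.1282) = 0.7089.
n = ((z_{α} + z_β)/C)² + 3.
(2.054 + 0.842) / 0.7089 = 2.896 / 0.7089 = 4.085.
n = 4.085² + 3 = 16.69 + 3 = 19.7.
Round up.

n = 20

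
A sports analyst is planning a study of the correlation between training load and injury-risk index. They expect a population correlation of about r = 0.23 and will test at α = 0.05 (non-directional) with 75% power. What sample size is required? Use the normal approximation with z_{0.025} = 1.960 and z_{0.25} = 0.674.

n = 130

Fisher's z: C = ½·ln((1+r)/(1−r)) = ½·ln(1.5974) = 0.2342.
n = ((z_{α/2} + z_β)/C)² + 3.
(1.960 + 0.674) / 0.2342 = 2.634 / 0.2342 = 11.247.
n = 11.247² + 3 = 126.49 + 3 = 129.5.
Round up.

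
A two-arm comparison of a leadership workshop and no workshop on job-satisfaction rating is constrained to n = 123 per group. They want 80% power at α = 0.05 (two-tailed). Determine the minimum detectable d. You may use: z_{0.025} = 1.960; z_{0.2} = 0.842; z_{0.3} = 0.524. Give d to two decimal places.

For two independent groups of n = 123 each: d_min = (z_{α/2} + z_β)·√(2/n).
z-sum = 1.960 + 0.842 = 2.802.
d_min = 2.802 × √(2/123) = 2.802 × 0.1275 = 0.357.

d_min ≈ 0.36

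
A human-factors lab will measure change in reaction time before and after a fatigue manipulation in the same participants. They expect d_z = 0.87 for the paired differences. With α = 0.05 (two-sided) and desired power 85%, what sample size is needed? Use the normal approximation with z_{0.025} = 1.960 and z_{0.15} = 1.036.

n = 12 pairs

For a paired (one-sample on differences) test: n = ((z_{α/2} + z_β) / d)².
z_{α/2} + z_β = 1.960 + 1.036 = 2.996.
n = (2.996 / 0.87)² = 3.444² = 11.86.
Round up.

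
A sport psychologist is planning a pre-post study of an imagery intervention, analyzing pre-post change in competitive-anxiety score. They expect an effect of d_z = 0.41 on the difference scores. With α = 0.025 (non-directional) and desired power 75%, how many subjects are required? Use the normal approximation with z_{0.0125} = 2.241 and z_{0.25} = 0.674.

For a paired (one-sample on differences) test: n = ((z_{α/2} + z_β) / d)².
z_{α/2} + z_β = 2.241 + 0.674 = 2.915.
n = (2.915 / 0.41)² = 7.110² = 50.55.
Round up.

n = 51 pairs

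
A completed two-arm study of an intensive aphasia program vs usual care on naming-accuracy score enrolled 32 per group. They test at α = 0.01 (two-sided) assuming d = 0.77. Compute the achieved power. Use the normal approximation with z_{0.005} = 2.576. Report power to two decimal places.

power ≈ 0.69

For two equal groups, power = Φ(d·√(n/2) − z_{α/2}).
d·√(n/2) = 0.77 × √(32/2) = 0.77 × 4.000 = 3.080.
z_β = 3.080 − 2.576 = 0.504.
Power = Φ(0.504) = 0.693.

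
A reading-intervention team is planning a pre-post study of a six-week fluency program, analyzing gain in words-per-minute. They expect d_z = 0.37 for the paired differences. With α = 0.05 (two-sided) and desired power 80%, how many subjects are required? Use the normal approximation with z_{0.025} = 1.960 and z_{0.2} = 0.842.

n = 58 pairs

For a paired (one-sample on differences) test: n = ((z_{α/2} + z_β) / d)².
z_{α/2} + z_β = 1.960 + 0.842 = 2.802.
n = (2.802 / 0.37)² = 7.573² = 57.35.
Round up.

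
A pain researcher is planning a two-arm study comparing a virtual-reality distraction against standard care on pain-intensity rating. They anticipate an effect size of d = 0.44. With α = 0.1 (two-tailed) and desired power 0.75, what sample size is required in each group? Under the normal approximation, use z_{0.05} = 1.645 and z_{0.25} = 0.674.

For two independent groups with equal n: n = 2·((z_{α/2} + z_β) / d)².
z_{α/2} + z_β = 1.645 + 0.674 = 2.319.
n = 2 × (2.319 / 0.44)² = 2 × 5.270² = 2 × 27.78 = 55.6.
Round up to the next whole participant.

n = 56 per group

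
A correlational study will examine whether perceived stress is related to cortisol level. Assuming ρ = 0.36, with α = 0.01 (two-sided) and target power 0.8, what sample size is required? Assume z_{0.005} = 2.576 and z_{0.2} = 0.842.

Fisher's z: C = ½·ln((1+r)/(1−r)) = ½·ln(2.1250) = 0.3769.
n = ((z_{α/2} + z_β)/C)² + 3.
(2.576 + 0.842) / 0.3769 = 3.418 / 0.3769 = 9.069.
n = 9.069² + 3 = 82.24 + 3 = 85.2.
Round up.

n = 86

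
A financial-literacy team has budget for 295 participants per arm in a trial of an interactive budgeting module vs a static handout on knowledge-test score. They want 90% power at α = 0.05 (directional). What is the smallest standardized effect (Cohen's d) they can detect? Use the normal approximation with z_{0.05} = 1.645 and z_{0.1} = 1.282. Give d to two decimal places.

d_min ≈ 0.24

For two independent groups of n = 295 each: d_min = (z_{α} + z_β)·√(2/n).
z-sum = 1.645 + 1.282 = 2.927.
d_min = 2.927 × √(2/295) = 2.927 × 0.0823 = 0.241.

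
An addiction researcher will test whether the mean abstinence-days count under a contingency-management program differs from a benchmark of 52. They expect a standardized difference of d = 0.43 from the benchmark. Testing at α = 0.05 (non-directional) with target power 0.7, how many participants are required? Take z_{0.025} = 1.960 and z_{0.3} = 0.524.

For a one-sample test: n = ((z_{α/2} + z_β) / d)².
z_{α/2} + z_β = 1.960 + 0.524 = 2.484.
n = (2.484 / 0.43)² = 5.777² = 33.37.
Round up.

n = 34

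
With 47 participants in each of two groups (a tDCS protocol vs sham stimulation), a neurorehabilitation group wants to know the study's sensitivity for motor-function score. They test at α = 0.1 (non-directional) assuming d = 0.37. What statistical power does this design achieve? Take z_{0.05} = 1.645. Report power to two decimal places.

power ≈ 0.56

For two equal groups, power = Φ(d·√(n/2) − z_{α/2}).
d·√(n/2) = 0.37 × √(47/2) = 0.37 × 4.848 = 1.794.
z_β = 1.794 − 1.645 = 0.149.
Power = Φ(0.149) = 0.559.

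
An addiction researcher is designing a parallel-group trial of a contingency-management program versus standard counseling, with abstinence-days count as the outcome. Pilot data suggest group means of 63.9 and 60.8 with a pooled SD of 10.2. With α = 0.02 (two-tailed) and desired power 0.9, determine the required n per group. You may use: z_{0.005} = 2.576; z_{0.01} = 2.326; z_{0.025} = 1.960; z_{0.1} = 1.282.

n = 282 per group

Cohen's d = |M₁ − M₂| / SD_pooled = |63.9 − 60.8| / 10.2 = 3.1 / 10.2 = 0.304.
For two independent groups with equal n: n = 2·((z_{α/2} + z_β) / d)².
z_{α/2} + z_β = 2.326 + 1.282 = 3.608.
n = 2 × (3.608 / 0.304)² = 2 × 11.868² = 2 × 140.86 = 281.7.
Round up to the next whole participant.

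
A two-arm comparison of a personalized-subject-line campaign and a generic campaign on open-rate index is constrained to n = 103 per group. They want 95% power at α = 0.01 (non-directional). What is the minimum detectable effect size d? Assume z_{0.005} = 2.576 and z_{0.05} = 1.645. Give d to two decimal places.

d_min ≈ 0.59

For two independent groups of n = 103 each: d_min = (z_{α/2} + z_β)·√(2/n).
z-sum = 2.576 + 1.645 = 4.221.
d_min = 4.221 × √(2/103) = 4.221 × 0.1393 = 0.588.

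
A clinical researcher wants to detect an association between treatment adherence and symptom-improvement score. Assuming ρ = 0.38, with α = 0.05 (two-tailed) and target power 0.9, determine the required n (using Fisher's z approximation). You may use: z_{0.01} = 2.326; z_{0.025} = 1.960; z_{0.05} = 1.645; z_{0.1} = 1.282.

Fisher's z: C = ½·ln((1+r)/(1−r)) = ½·ln(2.2258) = 0.4001.
n = ((z_{α/2} + z_β)/C)² + 3.
(1.960 + 1.282) / 0.4001 = 3.242 / 0.4001 = 8.103.
n = 8.103² + 3 = 65.66 + 3 = 68.7.
Round up.

n = 69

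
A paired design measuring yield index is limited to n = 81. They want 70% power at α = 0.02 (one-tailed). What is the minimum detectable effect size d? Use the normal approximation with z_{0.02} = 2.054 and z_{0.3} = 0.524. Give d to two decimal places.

d_min ≈ 0.29

For a single sample (or paired design) of n = 81: d_min = (z_{α} + z_β)/√n.
z-sum = 2.054 + 0.524 = 2.578.
d_min = 2.578 / √81 = 2.578 / 9.000 = 0.286.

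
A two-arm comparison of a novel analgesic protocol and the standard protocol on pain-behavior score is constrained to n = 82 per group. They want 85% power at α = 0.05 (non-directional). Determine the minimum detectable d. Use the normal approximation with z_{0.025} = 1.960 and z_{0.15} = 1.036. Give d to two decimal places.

d_min ≈ 0.47

For two independent groups of n = 82 each: d_min = (z_{α/2} + z_β)·√(2/n).
z-sum = 1.960 + 1.036 = 2.996.
d_min = 2.996 × √(2/82) = 2.996 × 0.1562 = 0.468.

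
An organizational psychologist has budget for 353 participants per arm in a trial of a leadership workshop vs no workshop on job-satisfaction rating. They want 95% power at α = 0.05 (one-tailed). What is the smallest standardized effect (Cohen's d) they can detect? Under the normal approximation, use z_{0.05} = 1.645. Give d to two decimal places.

For two independent groups of n = 353 each: d_min = (z_{α} + z_β)·√(2/n).
z-sum = 1.645 + 1.645 = 3.290.
d_min = 3.290 × √(2/353) = 3.290 × 0.0753 = 0.248.

d_min ≈ 0.25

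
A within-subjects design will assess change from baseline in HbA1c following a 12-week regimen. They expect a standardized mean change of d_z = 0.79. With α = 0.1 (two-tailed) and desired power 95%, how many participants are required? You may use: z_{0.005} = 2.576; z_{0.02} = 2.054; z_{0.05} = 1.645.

n = 18 pairs

For a paired (one-sample on differences) test: n = ((z_{α/2} + z_β) / d)².
z_{α/2} + z_β = 1.645 + 1.645 = 3.290.
n = (3.290 / 0.79)² = 4.165² = 17.34.
Round up.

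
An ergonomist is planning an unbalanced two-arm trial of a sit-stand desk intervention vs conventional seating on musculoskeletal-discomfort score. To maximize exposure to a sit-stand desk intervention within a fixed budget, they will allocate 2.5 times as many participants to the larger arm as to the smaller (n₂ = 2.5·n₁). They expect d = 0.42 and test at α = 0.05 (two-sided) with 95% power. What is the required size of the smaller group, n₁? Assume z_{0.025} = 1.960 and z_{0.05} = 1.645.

With allocation ratio k = n₂/n₁ = 2.5, Var(x̄₁−x̄₂) = σ²(1/n₁ + 1/(k·n₁)) = σ²·(k+1)/(k·n₁).
So n₁ = (1 + 1/k)·((z_{α/2} + z_β)/d)² = 1.400 × (3.605/0.42)².
n₁ = 1.400 × 73.67 = 103.1.
Round up: n₁ = 104, giving n₂ = 2.5 × 104 = 260.

n₁ = 104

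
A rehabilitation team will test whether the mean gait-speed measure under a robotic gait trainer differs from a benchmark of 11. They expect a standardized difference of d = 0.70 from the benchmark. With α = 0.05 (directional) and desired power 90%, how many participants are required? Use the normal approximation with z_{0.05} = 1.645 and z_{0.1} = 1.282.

For a one-sample test: n = ((z_{α} + z_β) / d)².
z_{α} + z_β = 1.645 + 1.282 = 2.927.
n = (2.927 / 0.70)² = 4.181² = 17.48.
Round up.

n = 18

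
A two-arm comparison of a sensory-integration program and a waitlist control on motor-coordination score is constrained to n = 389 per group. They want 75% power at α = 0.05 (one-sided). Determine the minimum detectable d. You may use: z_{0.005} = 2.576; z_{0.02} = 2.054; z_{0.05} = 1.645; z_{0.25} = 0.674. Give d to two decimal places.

For two independent groups of n = 389 each: d_min = (z_{α} + z_β)·√(2/n).
z-sum = 1.645 + 0.674 = 2.319.
d_min = 2.319 × √(2/389) = 2.319 × 0.0717 = 0.166.

d_min ≈ 0.17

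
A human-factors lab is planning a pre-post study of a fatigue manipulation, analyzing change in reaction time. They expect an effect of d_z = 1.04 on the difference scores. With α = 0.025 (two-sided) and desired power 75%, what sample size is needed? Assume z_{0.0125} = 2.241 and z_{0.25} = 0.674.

n = 8 pairs

For a paired (one-sample on differences) test: n = ((z_{α/2} + z_β) / d)².
z_{α/2} + z_β = 2.241 + 0.674 = 2.915.
n = (2.915 / 1.04)² = 2.803² = 7.86.
Round up.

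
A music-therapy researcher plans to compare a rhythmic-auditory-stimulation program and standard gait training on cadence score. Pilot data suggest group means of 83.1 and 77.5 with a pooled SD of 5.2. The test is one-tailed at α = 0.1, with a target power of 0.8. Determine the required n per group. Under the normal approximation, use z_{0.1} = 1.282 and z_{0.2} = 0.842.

Cohen's d = |M₁ − M₂| / SD_pooled = |83.1 − 77.5| / 5.2 = 5.6 / 5.2 = 1.077.
For two independent groups with equal n: n = 2·((z_{α} + z_β) / d)².
z_{α} + z_β = 1.282 + 0.842 = 2.124.
n = 2 × (2.124 / 1.077)² = 2 × 1.972² = 2 × 3.89 = 7.8.
Round up to the next whole participant.

n = 8 per group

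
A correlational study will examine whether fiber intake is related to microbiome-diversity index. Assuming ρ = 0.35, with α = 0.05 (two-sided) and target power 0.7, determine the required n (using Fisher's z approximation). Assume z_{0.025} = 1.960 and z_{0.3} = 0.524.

n = 50

Fisher's z: C = ½·ln((1+r)/(1−r)) = ½·ln(2.0769) = 0.3654.
n = ((z_{α/2} + z_β)/C)² + 3.
(1.960 + 0.524) / 0.3654 = 2.484 / 0.3654 = 6.798.
n = 6.798² + 3 = 46.21 + 3 = 49.2.
Round up.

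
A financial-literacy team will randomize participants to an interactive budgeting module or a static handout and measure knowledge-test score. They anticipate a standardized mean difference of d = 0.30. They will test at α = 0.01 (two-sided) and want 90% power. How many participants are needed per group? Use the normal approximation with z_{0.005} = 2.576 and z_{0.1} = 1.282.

n = 331 per group

For two independent groups with equal n: n = 2·((z_{α/2} + z_β) / d)².
z_{α/2} + z_β = 2.576 + 1.282 = 3.858.
n = 2 × (3.858 / 0.30)² = 2 × 12.860² = 2 × 165.38 = 330.8.
Round up to the next whole participant.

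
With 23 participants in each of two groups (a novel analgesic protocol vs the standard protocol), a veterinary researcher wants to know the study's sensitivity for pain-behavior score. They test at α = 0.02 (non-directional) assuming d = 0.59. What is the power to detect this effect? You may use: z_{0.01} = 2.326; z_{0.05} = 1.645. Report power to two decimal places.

power ≈ 0.37

For two equal groups, power = Φ(d·√(n/2) − z_{α/2}).
d·√(n/2) = 0.59 × √(23/2) = 0.59 × 3.391 = 2.001.
z_β = 2.001 − 2.326 = -0.325.
Power = Φ(-0.325) = 0.373.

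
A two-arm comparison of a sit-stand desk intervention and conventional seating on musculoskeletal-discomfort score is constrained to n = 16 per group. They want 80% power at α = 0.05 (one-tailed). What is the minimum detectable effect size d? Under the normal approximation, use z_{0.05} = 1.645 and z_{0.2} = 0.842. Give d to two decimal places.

d_min ≈ 0.88

For two independent groups of n = 16 each: d_min = (z_{α} + z_β)·√(2/n).
z-sum = 1.645 + 0.842 = 2.487.
d_min = 2.487 × √(2/16) = 2.487 × 0.3536 = 0.879.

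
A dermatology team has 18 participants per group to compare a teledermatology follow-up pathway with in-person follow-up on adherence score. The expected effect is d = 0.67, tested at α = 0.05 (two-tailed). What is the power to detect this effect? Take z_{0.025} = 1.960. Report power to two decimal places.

power ≈ 0.52

For two equal groups, power = Φ(d·√(n/2) − z_{α/2}).
d·√(n/2) = 0.67 × √(18/2) = 0.67 × 3.000 = 2.010.
z_β = 2.010 − 1.960 = 0.050.
Power = Φ(0.050) = 0.520.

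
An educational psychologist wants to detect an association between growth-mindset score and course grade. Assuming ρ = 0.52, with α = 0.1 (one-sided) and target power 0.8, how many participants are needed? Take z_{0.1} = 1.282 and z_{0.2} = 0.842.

Fisher's z: C = ½·ln((1+r)/(1−r)) = ½·ln(3.1667) = 0.5763.
n = ((z_{α} + z_β)/C)² + 3.
(1.282 + 0.842) / 0.5763 = 2.124 / 0.5763 = 3.686.
n = 3.686² + 3 = 13.58 + 3 = 16.6.
Round up.

n = 17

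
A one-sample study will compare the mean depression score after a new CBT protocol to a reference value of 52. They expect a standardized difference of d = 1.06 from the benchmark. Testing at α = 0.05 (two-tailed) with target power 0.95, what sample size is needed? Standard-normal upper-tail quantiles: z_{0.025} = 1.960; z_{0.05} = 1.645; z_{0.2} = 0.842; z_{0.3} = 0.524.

For a one-sample test: n = ((z_{α/2} + z_β) / d)².
z_{α/2} + z_β = 1.960 + 1.645 = 3.605.
n = (3.605 / 1.06)² = 3.401² = 11.57.
Round up.

n = 12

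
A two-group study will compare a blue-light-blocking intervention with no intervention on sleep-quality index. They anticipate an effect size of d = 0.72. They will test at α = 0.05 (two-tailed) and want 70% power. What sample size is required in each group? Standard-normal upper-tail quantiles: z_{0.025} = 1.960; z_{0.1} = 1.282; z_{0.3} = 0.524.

n = 24 per group

For two independent groups with equal n: n = 2·((z_{α/2} + z_β) / d)².
z_{α/2} + z_β = 1.960 + 0.524 = 2.484.
n = 2 × (2.484 / 0.72)² = 2 × 3.450² = 2 × 11.90 = 23.8.
Round up to the next whole participant.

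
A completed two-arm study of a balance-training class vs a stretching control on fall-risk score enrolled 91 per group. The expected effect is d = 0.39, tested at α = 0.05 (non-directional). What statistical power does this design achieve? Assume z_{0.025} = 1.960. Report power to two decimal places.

power ≈ 0.75

For two equal groups, power = Φ(d·√(n/2) − z_{α/2}).
d·√(n/2) = 0.39 × √(91/2) = 0.39 × 6.745 = 2.631.
z_β = 2.631 − 1.960 = 0.671.
Power = Φ(0.671) = 0.749.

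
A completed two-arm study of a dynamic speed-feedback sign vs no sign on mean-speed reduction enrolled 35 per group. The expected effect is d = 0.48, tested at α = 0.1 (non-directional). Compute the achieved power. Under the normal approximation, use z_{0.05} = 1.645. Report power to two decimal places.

power ≈ 0.64

For two equal groups, power = Φ(d·√(n/2) − z_{α/2}).
d·√(n/2) = 0.48 × √(35/2) = 0.48 × 4.183 = 2.008.
z_β = 2.008 − 1.645 = 0.363.
Power = Φ(0.363) = 0.642.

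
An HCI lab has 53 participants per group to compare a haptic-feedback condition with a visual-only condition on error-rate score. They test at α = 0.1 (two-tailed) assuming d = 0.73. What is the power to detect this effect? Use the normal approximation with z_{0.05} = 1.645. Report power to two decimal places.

power ≈ 0.98

For two equal groups, power = Φ(d·√(n/2) − z_{α/2}).
d·√(n/2) = 0.73 × √(53/2) = 0.73 × 5.148 = 3.758.
z_β = 3.758 − 1.645 = 2.113.
Power = Φ(2.113) = 0.983.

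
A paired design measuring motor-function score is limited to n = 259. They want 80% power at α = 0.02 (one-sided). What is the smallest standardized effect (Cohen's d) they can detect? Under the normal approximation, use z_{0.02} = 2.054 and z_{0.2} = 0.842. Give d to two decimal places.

For a single sample (or paired design) of n = 259: d_min = (z_{α} + z_β)/√n.
z-sum = 2.054 + 0.842 = 2.896.
d_min = 2.896 / √259 = 2.896 / 16.093 = 0.180.

d_min ≈ 0.18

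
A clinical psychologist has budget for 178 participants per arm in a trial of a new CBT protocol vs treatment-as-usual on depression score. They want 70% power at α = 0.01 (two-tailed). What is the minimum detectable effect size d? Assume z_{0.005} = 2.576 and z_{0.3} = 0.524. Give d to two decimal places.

For two independent groups of n = 178 each: d_min = (z_{α/2} + z_β)·√(2/n).
z-sum = 2.576 + 0.524 = 3.100.
d_min = 3.100 × √(2/178) = 3.100 × 0.1060 = 0.329.

d_min ≈ 0.33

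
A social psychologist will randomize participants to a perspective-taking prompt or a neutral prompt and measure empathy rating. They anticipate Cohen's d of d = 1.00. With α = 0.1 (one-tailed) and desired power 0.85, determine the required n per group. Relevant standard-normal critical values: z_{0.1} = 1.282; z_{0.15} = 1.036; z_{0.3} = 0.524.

n = 11 per group

For two independent groups with equal n: n = 2·((z_{α} + z_β) / d)².
z_{α} + z_β = 1.282 + 1.036 = 2.318.
n = 2 × (2.318 / 1.00)² = 2 × 2.318² = 2 × 5.37 = 10.7.
Round up to the next whole participant.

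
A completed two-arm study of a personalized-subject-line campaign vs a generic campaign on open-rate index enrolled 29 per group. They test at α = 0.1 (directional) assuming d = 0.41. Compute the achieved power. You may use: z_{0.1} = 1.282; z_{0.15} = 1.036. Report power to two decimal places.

For two equal groups, power = Φ(d·√(n/2) − z_{α}).
d·√(n/2) = 0.41 × √(29/2) = 0.41 × 3.808 = 1.561.
z_β = 1.561 − 1.282 = 0.279.
Power = Φ(0.279) = 0.610.

power ≈ 0.61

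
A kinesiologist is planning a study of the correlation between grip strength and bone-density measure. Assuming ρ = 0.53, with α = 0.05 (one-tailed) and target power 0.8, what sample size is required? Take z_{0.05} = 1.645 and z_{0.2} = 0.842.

n = 21

Fisher's z: C = ½·ln((1+r)/(1−r)) = ½·ln(3.2553) = 0.5901.
n = ((z_{α} + z_β)/C)² + 3.
(1.645 + 0.842) / 0.5901 = 2.487 / 0.5901 = 4.215.
n = 4.215² + 3 = 17.76 + 3 = 20.8.
Round up.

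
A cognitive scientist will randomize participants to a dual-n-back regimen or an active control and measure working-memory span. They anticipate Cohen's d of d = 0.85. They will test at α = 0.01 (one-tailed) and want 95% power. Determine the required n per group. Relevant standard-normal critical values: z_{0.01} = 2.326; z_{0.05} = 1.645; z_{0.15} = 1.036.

For two independent groups with equal n: n = 2·((z_{α} + z_β) / d)².
z_{α} + z_β = 2.326 + 1.645 = 3.971.
n = 2 × (3.971 / 0.85)² = 2 × 4.672² = 2 × 21.83 = 43.7.
Round up to the next whole participant.

n = 44 per group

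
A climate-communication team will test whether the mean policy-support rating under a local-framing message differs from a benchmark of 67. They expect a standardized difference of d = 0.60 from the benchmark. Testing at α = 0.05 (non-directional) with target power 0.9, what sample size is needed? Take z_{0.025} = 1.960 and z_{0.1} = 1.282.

n = 30

For a one-sample test: n = ((z_{α/2} + z_β) / d)².
z_{α/2} + z_β = 1.960 + 1.282 = 3.242.
n = (3.242 / 0.60)² = 5.403² = 29.20.
Round up.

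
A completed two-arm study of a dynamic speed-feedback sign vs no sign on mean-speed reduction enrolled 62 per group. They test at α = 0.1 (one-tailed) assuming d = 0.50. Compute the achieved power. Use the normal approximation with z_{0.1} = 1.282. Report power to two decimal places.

power ≈ 0.93

For two equal groups, power = Φ(d·√(n/2) − z_{α}).
d·√(n/2) = 0.50 × √(62/2) = 0.50 × 5.568 = 2.784.
z_β = 2.784 − 1.282 = 1.502.
Power = Φ(1.502) = 0.933.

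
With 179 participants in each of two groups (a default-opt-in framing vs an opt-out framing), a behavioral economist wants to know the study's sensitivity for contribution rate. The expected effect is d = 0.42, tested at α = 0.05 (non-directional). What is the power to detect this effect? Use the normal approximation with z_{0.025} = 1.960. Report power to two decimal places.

power ≈ 0.98

For two equal groups, power = Φ(d·√(n/2) − z_{α/2}).
d·√(n/2) = 0.42 × √(179/2) = 0.42 × 9.460 = 3.973.
z_β = 3.973 − 1.960 = 2.013.
Power = Φ(2.013) = 0.978.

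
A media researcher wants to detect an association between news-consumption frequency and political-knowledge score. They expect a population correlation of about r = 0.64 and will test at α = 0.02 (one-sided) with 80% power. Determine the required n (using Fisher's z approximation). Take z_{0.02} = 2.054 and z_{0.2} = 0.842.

Fisher's z: C = ½·ln((1+r)/(1−r)) = ½·ln(4.5556) = 0.7582.
n = ((z_{α} + z_β)/C)² + 3.
(2.054 + 0.842) / 0.7582 = 2.896 / 0.7582 = 3.820.
n = 3.820² + 3 = 14.59 + 3 = 17.6.
Round up.

n = 18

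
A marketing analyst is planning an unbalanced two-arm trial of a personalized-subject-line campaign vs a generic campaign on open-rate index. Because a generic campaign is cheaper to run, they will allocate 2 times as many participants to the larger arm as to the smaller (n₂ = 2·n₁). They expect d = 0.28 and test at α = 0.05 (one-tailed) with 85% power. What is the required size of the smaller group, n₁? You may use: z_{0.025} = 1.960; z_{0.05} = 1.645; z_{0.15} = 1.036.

With allocation ratio k = n₂/n₁ = 2, Var(x̄₁−x̄₂) = σ²(1/n₁ + 1/(k·n₁)) = σ²·(k+1)/(k·n₁).
So n₁ = (1 + 1/k)·((z_{α} + z_β)/d)² = 1.500 × (2.681/0.28)².
n₁ = 1.500 × 91.68 = 137.5.
Round up: n₁ = 138, giving n₂ = 2 × 138 = 276.

n₁ = 138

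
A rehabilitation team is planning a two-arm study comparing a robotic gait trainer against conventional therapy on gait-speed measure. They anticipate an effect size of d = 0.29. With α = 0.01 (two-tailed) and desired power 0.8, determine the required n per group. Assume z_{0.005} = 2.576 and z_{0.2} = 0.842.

For two independent groups with equal n: n = 2·((z_{α/2} + z_β) / d)².
z_{α/2} + z_β = 2.576 + 0.842 = 3.418.
n = 2 × (3.418 / 0.29)² = 2 × 11.786² = 2 × 138.91 = 277.8.
Round up to the next whole participant.

n = 278 per group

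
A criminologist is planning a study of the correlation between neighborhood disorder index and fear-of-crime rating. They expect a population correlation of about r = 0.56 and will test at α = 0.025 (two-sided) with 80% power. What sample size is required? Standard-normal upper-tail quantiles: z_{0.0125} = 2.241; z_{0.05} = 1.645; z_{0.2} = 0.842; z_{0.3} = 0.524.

Fisher's z: C = ½·ln((1+r)/(1−r)) = ½·ln(3.5455) = 0.6328.
n = ((z_{α/2} + z_β)/C)² + 3.
(2.241 + 0.842) / 0.6328 = 3.083 / 0.6328 = 4.872.
n = 4.872² + 3 = 23.74 + 3 = 26.7.
Round up.

n = 27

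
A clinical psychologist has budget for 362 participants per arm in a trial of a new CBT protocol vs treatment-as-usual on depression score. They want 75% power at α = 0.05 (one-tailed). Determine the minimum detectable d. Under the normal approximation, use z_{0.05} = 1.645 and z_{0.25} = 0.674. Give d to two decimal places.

For two independent groups of n = 362 each: d_min = (z_{α} + z_β)·√(2/n).
z-sum = 1.645 + 0.674 = 2.319.
d_min = 2.319 × √(2/362) = 2.319 × 0.0743 = 0.172.

d_min ≈ 0.17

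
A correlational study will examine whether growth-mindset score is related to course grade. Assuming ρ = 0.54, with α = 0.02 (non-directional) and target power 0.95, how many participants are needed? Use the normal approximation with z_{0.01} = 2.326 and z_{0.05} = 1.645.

Fisher's z: C = ½·ln((1+r)/(1−r)) = ½·ln(3.3478) = 0.6042.
n = ((z_{α/2} + z_β)/C)² + 3.
(2.326 + 1.645) / 0.6042 = 3.971 / 0.6042 = 6.572.
n = 6.572² + 3 = 43.20 + 3 = 46.2.
Round up.

n = 47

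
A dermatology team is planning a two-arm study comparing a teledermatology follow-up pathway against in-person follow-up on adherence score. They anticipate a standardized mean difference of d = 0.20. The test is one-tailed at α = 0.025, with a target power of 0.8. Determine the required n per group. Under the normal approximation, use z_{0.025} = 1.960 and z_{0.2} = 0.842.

n = 393 per group

For two independent groups with equal n: n = 2·((z_{α} + z_β) / d)².
z_{α} + z_β = 1.960 + 0.842 = 2.802.
n = 2 × (2.802 / 0.20)² = 2 × 14.010² = 2 × 196.28 = 392.6.
Round up to the next whole participant.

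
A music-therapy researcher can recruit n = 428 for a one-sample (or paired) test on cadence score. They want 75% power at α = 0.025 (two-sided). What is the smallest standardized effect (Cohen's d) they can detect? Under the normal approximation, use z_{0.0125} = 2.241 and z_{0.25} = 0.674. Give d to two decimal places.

d_min ≈ 0.14

For a single sample (or paired design) of n = 428: d_min = (z_{α/2} + z_β)/√n.
z-sum = 2.241 + 0.674 = 2.915.
d_min = 2.915 / √428 = 2.915 / 20.688 = 0.141.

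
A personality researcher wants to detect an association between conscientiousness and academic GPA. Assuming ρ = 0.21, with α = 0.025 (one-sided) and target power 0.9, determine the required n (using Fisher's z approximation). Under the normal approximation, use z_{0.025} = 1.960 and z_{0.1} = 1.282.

n = 235

Fisher's z: C = ½·ln((1+r)/(1−r)) = ½·ln(1.5316) = 0.2132.
n = ((z_{α} + z_β)/C)² + 3.
(1.960 + 1.282) / 0.2132 = 3.242 / 0.2132 = 15.206.
n = 15.206² + 3 = 231.23 + 3 = 234.2.
Round up.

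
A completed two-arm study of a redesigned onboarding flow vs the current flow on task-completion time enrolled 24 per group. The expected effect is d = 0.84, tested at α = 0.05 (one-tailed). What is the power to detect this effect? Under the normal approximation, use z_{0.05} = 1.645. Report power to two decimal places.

power ≈ 0.90

For two equal groups, power = Φ(d·√(n/2) − z_{α}).
d·√(n/2) = 0.84 × √(24/2) = 0.84 × 3.464 = 2.910.
z_β = 2.910 − 1.645 = 1.265.
Power = Φ(1.265) = 0.897.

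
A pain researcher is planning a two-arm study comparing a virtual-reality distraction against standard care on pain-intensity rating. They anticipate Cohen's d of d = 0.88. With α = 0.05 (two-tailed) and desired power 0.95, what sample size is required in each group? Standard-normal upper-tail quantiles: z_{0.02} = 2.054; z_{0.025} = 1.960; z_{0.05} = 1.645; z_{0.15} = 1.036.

For two independent groups with equal n: n = 2·((z_{α/2} + z_β) / d)².
z_{α/2} + z_β = 1.960 + 1.645 = 3.605.
n = 2 × (3.605 / 0.88)² = 2 × 4.097² = 2 × 16.78 = 33.6.
Round up to the next whole participant.

n = 34 per group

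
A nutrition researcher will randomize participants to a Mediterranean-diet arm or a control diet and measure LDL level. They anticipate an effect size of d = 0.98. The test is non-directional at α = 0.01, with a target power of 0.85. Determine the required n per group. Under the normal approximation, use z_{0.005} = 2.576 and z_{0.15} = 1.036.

For two independent groups with equal n: n = 2·((z_{α/2} + z_β) / d)².
z_{α/2} + z_β = 2.576 + 1.036 = 3.612.
n = 2 × (3.612 / 0.98)² = 2 × 3.686² = 2 × 13.58 = 27.2.
Round up to the next whole participant.

n = 28 per group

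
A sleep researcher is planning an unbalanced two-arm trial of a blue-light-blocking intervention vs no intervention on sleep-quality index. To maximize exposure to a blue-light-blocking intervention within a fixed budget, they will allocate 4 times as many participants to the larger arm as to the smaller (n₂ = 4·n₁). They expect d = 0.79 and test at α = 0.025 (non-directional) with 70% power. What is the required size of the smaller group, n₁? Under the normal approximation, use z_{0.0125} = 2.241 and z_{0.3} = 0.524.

With allocation ratio k = n₂/n₁ = 4, Var(x̄₁−x̄₂) = σ²(1/n₁ + 1/(k·n₁)) = σ²·(k+1)/(k·n₁).
So n₁ = (1 + 1/k)·((z_{α/2} + z_β)/d)² = 1.250 × (2.765/0.79)².
n₁ = 1.250 × 12.25 = 15.3.
Round up: n₁ = 16, giving n₂ = 4 × 16 = 64.

n₁ = 16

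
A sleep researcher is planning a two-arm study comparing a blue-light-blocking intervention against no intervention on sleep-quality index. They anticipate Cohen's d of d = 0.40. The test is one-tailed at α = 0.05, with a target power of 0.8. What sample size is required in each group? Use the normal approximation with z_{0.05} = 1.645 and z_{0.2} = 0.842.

For two independent groups with equal n: n = 2·((z_{α} + z_β) / d)².
z_{α} + z_β = 1.645 + 0.842 = 2.487.
n = 2 × (2.487 / 0.40)² = 2 × 6.218² = 2 × 38.66 = 77.3.
Round up to the next whole participant.

n = 78 per group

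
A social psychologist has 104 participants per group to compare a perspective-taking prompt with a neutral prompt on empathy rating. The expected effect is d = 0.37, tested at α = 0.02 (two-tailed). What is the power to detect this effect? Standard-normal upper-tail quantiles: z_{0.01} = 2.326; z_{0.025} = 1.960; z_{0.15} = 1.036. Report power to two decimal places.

For two equal groups, power = Φ(d·√(n/2) − z_{α/2}).
d·√(n/2) = 0.37 × √(104/2) = 0.37 × 7.211 = 2.668.
z_β = 2.668 − 2.326 = 0.342.
Power = Φ(0.342) = 0.634.

power ≈ 0.63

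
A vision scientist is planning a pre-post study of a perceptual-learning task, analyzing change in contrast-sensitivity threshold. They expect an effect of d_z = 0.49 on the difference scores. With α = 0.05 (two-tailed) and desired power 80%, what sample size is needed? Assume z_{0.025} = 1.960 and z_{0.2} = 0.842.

For a paired (one-sample on differences) test: n = ((z_{α/2} + z_β) / d)².
z_{α/2} + z_β = 1.960 + 0.842 = 2.802.
n = (2.802 / 0.49)² = 5.718² = 32.70.
Round up.

n = 33 pairs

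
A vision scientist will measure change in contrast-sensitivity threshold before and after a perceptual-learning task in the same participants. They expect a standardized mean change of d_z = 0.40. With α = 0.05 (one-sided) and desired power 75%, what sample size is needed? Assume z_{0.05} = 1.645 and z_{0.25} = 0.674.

n = 34 pairs

For a paired (one-sample on differences) test: n = ((z_{α} + z_β) / d)².
z_{α} + z_β = 1.645 + 0.674 = 2.319.
n = (2.319 / 0.40)² = 5.797² = 33.61.
Round up.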